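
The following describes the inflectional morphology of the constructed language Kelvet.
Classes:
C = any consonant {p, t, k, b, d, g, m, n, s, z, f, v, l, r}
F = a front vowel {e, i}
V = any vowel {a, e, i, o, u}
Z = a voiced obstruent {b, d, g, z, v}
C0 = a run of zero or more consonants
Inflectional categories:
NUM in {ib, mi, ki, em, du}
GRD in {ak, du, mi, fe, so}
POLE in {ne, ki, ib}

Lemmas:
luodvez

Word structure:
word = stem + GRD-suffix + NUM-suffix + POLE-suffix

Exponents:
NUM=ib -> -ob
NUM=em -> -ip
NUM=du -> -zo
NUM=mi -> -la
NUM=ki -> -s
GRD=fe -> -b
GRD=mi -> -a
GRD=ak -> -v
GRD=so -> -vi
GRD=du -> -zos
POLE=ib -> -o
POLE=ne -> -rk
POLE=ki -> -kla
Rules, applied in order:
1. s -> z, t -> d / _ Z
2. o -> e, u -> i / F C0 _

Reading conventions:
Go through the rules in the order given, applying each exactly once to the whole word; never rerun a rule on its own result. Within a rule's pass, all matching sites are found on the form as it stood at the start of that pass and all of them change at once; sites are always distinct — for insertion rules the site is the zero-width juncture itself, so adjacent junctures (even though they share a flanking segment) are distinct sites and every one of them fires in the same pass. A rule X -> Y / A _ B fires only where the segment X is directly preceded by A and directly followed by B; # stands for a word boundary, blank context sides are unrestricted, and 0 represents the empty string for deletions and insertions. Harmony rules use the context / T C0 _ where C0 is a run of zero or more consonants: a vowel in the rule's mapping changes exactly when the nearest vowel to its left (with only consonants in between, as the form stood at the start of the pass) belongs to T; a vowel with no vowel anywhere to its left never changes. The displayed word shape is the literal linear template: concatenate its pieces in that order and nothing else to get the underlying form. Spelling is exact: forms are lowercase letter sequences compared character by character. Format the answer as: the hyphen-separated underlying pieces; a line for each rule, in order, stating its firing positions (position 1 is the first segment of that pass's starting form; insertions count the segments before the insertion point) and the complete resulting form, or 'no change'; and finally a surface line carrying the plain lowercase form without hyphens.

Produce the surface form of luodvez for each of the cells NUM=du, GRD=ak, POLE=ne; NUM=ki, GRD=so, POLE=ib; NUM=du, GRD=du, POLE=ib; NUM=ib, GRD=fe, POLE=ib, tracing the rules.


cell NUM=du, GRD=ak, POLE=ne:
underlying: luodvez-v-zo-rk
1. s -> z, t -> d / _ Z: no change
2. o -> e, u -> i / F C0 _: fires at position(s) 10: luodvezvzerk
surface: luodvezvzerk

cell NUM=ki, GRD=so, POLE=ib:
underlying: luodvez-vi-s-o
1. s -> z, t -> d / _ Z: no change
2. o -> e, u -> i / F C0 _: fires at position(s) 11: luodvezvise
surface: luodvezvise

cell NUM=du, GRD=du, POLE=ib:
underlying: luodvez-zos-zo-o
1. s -> z, t -> d / _ Z: fires at position(s) 10: luodvezzozzoo
2. o -> e, u -> i / F C0 _: fires at position(s) 9: luodvezzezzoo
surface: luodvezzezzoo

cell NUM=ib, GRD=fe, POLE=ib:
underlying: luodvez-b-ob-o
1. s -> z, t -> d / _ Z: no change
2. o -> e, u -> i / F C0 _: fires at position(s) 9: luodvezbebo
surface: luodvezbebo


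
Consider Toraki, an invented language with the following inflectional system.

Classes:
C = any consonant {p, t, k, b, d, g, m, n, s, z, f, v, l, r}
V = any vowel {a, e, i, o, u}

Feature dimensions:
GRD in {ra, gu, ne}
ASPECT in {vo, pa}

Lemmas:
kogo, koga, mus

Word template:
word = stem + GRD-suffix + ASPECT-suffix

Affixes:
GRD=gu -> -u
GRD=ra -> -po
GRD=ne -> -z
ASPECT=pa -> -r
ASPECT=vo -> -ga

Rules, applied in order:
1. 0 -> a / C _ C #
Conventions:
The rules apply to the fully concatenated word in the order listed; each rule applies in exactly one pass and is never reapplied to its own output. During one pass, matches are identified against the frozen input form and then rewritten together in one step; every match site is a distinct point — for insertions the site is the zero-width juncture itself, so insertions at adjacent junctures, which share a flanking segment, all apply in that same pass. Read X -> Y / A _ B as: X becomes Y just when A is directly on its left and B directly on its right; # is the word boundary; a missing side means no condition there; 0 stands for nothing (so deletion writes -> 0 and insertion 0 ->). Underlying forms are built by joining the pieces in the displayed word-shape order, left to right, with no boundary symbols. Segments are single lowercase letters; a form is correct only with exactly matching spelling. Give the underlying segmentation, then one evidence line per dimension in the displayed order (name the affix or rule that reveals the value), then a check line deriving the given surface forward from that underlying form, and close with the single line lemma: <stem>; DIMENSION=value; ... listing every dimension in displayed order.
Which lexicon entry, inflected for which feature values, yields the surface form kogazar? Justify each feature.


underlying: koga-z-r
GRD=ne - signalled by the affix -z
ASPECT=pa - signalled by the affix -r
check: kogazr -> kogazar
lemma: koga; GRD=ne; ASPECT=pa


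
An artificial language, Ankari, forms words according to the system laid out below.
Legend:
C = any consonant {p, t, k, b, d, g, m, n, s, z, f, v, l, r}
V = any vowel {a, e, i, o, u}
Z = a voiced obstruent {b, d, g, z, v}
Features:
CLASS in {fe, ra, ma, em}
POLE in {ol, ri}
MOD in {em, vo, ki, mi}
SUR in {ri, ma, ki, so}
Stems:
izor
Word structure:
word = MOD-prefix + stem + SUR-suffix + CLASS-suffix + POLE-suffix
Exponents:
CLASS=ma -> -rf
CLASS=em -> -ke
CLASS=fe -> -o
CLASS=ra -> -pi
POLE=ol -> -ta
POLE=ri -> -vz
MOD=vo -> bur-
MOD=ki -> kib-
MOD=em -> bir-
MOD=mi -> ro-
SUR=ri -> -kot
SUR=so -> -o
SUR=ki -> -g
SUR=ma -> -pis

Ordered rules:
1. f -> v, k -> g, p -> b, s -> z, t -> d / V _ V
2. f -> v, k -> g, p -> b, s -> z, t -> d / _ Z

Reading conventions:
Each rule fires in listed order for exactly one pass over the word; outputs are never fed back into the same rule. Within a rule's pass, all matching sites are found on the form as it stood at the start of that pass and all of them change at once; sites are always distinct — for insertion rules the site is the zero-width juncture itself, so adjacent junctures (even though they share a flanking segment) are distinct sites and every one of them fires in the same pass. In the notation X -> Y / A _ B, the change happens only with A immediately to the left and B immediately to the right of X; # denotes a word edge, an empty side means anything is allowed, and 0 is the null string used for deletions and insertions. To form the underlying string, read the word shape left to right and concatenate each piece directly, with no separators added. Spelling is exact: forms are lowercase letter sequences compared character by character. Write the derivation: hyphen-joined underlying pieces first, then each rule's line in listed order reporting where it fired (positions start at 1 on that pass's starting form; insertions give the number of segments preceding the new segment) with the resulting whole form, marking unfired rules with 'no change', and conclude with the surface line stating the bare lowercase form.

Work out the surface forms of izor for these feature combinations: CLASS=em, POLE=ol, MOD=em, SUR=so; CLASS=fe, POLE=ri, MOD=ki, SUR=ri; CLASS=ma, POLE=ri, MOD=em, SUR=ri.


cell CLASS=em, POLE=ol, MOD=em, SUR=so:
underlying: bir-izor-o-ke-ta
1. f -> v, k -> g, p -> b, s -> z, t -> d / V _ V: fires at position(s) 9, 11: birizorogeda
2. f -> v, k -> g, p -> b, s -> z, t -> d / _ Z: no change
surface: birizorogeda

cell CLASS=fe, POLE=ri, MOD=ki, SUR=ri:
underlying: kib-izor-kot-o-vz
1. f -> v, k -> g, p -> b, s -> z, t -> d / V _ V: fires at position(s) 10: kibizorkodovz
2. f -> v, k -> g, p -> b, s -> z, t -> d / _ Z: no change
surface: kibizorkodovz

cell CLASS=ma, POLE=ri, MOD=em, SUR=ri:
underlying: bir-izor-kot-rf-vz
1. f -> v, k -> g, p -> b, s -> z, t -> d / V _ V: no change
2. f -> v, k -> g, p -> b, s -> z, t -> d / _ Z: fires at position(s) 12: birizorkotrvvz
surface: birizorkotrvvz


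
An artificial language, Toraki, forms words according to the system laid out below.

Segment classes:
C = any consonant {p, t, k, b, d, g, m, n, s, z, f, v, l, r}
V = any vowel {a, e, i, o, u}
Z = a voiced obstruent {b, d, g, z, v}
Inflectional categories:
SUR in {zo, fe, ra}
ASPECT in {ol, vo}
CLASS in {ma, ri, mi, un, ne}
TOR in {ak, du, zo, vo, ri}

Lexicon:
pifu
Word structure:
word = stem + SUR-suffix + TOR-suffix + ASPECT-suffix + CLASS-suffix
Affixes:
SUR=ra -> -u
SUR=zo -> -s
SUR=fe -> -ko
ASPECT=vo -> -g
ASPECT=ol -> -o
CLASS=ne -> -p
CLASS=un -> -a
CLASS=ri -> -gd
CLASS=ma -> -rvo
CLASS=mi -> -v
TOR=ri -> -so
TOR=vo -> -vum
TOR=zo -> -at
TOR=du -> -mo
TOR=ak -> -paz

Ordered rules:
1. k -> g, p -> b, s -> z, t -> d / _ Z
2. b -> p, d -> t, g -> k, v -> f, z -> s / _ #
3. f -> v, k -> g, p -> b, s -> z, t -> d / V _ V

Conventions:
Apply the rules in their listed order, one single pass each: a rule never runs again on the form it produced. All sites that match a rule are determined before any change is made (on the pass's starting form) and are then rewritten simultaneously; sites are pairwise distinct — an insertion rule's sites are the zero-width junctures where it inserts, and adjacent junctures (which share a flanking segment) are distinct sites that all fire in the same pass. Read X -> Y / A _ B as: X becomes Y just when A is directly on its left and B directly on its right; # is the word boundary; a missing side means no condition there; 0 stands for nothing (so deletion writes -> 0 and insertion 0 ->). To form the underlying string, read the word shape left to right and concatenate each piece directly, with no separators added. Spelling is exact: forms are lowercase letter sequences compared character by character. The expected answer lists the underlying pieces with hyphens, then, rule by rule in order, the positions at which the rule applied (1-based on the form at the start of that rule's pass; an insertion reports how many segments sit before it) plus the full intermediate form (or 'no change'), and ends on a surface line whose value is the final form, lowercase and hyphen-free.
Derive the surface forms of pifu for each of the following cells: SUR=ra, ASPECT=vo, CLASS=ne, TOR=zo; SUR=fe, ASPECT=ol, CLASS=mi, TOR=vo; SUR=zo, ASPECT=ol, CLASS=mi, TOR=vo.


cell SUR=ra, ASPECT=vo, CLASS=ne, TOR=zo:
underlying: pifu-u-at-g-p
1. k -> g, p -> b, s -> z, t -> d / _ Z: fires at position(s) 7: pifuuadgp
2. b -> p, d -> t, g -> k, v -> f, z -> s / _ #: no change
3. f -> v, k -> g, p -> b, s -> z, t -> d / V _ V: fires at position(s) 3: pivuuadgp
surface: pivuuadgp

cell SUR=fe, ASPECT=ol, CLASS=mi, TOR=vo:
underlying: pifu-ko-vum-o-v
1. k -> g, p -> b, s -> z, t -> d / _ Z: no change
2. b -> p, d -> t, g -> k, v -> f, z -> s / _ #: fires at position(s) 11: pifukovumof
3. f -> v, k -> g, p -> b, s -> z, t -> d / V _ V: fires at position(s) 3, 5: pivugovumof
surface: pivugovumof

cell SUR=zo, ASPECT=ol, CLASS=mi, TOR=vo:
underlying: pifu-s-vum-o-v
1. k -> g, p -> b, s -> z, t -> d / _ Z: fires at position(s) 5: pifuzvumov
2. b -> p, d -> t, g -> k, v -> f, z -> s / _ #: fires at position(s) 10: pifuzvumof
3. f -> v, k -> g, p -> b, s -> z, t -> d / V _ V: fires at position(s) 3: pivuzvumof
surface: pivuzvumof


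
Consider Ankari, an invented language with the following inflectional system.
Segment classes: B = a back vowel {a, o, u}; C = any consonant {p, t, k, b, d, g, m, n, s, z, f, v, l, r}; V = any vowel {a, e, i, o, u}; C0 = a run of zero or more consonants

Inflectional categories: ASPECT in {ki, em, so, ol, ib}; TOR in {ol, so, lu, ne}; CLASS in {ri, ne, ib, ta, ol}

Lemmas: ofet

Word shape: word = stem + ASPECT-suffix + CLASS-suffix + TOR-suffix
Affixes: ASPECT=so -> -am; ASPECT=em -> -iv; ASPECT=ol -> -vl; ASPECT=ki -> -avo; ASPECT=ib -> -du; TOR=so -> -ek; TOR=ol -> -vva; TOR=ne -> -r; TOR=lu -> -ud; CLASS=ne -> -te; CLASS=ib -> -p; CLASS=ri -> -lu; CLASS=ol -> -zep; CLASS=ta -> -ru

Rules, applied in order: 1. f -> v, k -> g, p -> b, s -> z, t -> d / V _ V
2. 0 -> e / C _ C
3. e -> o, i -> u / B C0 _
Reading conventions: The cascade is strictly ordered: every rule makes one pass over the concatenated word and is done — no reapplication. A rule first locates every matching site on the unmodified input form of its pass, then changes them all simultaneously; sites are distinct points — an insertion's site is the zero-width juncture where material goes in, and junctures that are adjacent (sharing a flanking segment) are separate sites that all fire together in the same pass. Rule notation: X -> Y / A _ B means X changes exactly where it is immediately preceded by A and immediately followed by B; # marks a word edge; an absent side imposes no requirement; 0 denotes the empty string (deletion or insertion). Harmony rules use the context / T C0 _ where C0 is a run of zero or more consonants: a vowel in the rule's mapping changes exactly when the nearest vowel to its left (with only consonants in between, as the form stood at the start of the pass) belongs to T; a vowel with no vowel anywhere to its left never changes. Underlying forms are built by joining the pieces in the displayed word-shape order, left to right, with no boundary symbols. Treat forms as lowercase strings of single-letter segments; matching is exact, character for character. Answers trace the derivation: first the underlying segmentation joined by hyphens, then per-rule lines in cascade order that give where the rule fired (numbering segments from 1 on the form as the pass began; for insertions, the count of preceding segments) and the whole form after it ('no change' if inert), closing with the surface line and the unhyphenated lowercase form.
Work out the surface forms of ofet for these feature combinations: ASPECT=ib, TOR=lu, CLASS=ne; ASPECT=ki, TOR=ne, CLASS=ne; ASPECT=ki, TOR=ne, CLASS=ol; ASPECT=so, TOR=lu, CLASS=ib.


cell ASPECT=ib, TOR=lu, CLASS=ne:
underlying: ofet-du-te-ud
1. f -> v, k -> g, p -> b, s -> z, t -> d / V _ V: fires at position(s) 2, 7: ovetdudeud
2. 0 -> e / C _ C: inserts after position(s) 4: ovetedudeud
3. e -> o, i -> u / B C0 _: fires at position(s) 3, 9: ovotedudoud
surface: ovotedudoud

cell ASPECT=ki, TOR=ne, CLASS=ne:
underlying: ofet-avo-te-r
1. f -> v, k -> g, p -> b, s -> z, t -> d / V _ V: fires at position(s) 2, 4, 8: ovedavoder
2. 0 -> e / C _ C: no change
3. e -> o, i -> u / B C0 _: fires at position(s) 3, 9: ovodavodor
surface: ovodavodor

cell ASPECT=ki, TOR=ne, CLASS=ol:
underlying: ofet-avo-zep-r
1. f -> v, k -> g, p -> b, s -> z, t -> d / V _ V: fires at position(s) 2, 4: ovedavozepr
2. 0 -> e / C _ C: inserts after position(s) 10: ovedavozeper
3. e -> o, i -> u / B C0 _: fires at position(s) 3, 9: ovodavozoper
surface: ovodavozoper

cell ASPECT=so, TOR=lu, CLASS=ib:
underlying: ofet-am-p-ud
1. f -> v, k -> g, p -> b, s -> z, t -> d / V _ V: fires at position(s) 2, 4: ovedampud
2. 0 -> e / C _ C: inserts after position(s) 6: ovedamepud
3. e -> o, i -> u / B C0 _: fires at position(s) 3, 7: ovodamopud
surface: ovodamopud


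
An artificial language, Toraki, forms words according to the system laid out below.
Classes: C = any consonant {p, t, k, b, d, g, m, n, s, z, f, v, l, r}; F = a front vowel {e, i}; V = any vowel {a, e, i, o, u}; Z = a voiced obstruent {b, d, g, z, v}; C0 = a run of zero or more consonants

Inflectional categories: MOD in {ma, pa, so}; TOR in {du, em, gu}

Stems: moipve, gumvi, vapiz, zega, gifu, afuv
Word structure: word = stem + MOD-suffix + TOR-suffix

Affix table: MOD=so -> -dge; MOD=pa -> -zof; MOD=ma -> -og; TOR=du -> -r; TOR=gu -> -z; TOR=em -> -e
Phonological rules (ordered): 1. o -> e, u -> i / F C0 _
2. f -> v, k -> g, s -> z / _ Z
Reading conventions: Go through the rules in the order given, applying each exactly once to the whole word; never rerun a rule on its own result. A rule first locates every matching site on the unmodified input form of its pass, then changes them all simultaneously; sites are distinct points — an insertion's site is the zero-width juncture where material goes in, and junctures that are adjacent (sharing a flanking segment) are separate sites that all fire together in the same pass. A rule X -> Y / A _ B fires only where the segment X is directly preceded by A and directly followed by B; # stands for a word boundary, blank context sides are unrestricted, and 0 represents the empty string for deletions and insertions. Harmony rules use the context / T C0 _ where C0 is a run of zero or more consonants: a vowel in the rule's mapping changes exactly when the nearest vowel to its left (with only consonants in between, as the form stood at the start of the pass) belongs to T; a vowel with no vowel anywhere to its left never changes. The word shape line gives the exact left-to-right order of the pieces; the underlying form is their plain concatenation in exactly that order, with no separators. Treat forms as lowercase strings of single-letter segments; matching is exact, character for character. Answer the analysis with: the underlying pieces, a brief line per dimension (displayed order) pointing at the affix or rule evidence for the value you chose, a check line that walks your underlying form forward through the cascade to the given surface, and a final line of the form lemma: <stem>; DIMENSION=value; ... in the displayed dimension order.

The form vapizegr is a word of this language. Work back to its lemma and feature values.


underlying: vapiz-og-r
MOD=ma - signalled by the affix -og
TOR=du - signalled by the affix -r
check: vapizogr -> vapizegr -> vapizegr
lemma: vapiz; MOD=ma; TOR=du


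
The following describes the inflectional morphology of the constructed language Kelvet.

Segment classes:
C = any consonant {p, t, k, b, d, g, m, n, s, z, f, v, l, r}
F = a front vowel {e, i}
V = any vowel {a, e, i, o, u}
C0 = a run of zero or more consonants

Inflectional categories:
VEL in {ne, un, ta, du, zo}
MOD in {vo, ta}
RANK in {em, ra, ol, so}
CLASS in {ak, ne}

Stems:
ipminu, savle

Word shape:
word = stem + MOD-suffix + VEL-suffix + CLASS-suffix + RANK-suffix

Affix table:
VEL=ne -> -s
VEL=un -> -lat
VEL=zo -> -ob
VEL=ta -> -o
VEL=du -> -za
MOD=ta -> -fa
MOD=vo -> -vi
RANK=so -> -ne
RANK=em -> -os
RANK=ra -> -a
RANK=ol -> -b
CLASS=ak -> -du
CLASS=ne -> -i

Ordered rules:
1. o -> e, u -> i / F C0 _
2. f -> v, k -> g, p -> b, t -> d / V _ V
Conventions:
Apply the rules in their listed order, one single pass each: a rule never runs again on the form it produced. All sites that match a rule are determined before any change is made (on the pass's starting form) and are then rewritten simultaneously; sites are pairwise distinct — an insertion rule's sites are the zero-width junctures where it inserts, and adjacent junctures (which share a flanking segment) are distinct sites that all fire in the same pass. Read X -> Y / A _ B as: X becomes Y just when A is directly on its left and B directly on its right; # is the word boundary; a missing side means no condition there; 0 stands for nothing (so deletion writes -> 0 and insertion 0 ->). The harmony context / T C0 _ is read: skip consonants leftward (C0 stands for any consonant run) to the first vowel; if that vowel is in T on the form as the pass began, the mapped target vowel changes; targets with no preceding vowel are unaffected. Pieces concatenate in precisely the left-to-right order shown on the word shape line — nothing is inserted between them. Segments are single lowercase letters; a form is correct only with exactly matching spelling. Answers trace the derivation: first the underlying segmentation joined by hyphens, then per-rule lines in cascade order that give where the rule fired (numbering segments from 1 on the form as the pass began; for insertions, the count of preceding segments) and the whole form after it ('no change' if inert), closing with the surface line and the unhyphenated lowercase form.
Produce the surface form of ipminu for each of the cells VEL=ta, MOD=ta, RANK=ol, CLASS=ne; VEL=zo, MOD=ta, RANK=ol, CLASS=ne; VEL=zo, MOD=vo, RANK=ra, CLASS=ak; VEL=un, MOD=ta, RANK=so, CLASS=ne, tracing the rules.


cell VEL=ta, MOD=ta, RANK=ol, CLASS=ne:
underlying: ipminu-fa-o-i-b
1. o -> e, u -> i / F C0 _: fires at position(s) 6: ipminifaoib
2. f -> v, k -> g, p -> b, t -> d / V _ V: fires at position(s) 7: ipminivaoib
surface: ipminivaoib

cell VEL=zo, MOD=ta, RANK=ol, CLASS=ne:
underlying: ipminu-fa-ob-i-b
1. o -> e, u -> i / F C0 _: fires at position(s) 6: ipminifaobib
2. f -> v, k -> g, p -> b, t -> d / V _ V: fires at position(s) 7: ipminivaobib
surface: ipminivaobib

cell VEL=zo, MOD=vo, RANK=ra, CLASS=ak:
underlying: ipminu-vi-ob-du-a
1. o -> e, u -> i / F C0 _: fires at position(s) 6, 9: ipminiviebdua
2. f -> v, k -> g, p -> b, t -> d / V _ V: no change
surface: ipminiviebdua

cell VEL=un, MOD=ta, RANK=so, CLASS=ne:
underlying: ipminu-fa-lat-i-ne
1. o -> e, u -> i / F C0 _: fires at position(s) 6: ipminifalatine
2. f -> v, k -> g, p -> b, t -> d / V _ V: fires at position(s) 7, 11: ipminivaladine
surface: ipminivaladine


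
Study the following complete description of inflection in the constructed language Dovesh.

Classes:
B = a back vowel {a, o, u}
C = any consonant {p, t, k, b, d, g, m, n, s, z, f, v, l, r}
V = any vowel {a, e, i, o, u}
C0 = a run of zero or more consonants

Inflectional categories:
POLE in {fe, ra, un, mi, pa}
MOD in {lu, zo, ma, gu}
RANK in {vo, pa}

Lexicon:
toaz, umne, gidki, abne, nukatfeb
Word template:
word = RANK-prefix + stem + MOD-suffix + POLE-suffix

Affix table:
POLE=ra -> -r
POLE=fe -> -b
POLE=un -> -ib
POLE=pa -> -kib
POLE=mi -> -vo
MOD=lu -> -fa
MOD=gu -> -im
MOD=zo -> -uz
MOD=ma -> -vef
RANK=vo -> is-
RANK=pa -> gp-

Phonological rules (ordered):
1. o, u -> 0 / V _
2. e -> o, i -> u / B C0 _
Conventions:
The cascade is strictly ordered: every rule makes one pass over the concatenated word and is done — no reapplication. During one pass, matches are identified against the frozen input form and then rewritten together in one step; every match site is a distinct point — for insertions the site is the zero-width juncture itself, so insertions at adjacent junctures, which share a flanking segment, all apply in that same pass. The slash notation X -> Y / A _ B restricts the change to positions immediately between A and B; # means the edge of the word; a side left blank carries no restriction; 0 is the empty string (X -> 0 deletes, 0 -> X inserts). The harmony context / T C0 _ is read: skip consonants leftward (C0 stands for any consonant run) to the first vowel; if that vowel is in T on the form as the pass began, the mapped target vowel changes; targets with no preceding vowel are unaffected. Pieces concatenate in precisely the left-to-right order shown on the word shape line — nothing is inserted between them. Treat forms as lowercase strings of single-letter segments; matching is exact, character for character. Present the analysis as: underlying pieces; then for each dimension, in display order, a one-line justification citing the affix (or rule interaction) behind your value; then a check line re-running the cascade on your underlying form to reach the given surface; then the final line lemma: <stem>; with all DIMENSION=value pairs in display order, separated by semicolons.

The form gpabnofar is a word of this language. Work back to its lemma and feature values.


underlying: gp-abne-fa-r
POLE=ra - signalled by the affix -r
MOD=lu - signalled by the affix -fa
RANK=pa - signalled by the affix gp-
check: gpabnefar -> gpabnefar -> gpabnofar
lemma: abne; POLE=ra; MOD=lu; RANK=pa


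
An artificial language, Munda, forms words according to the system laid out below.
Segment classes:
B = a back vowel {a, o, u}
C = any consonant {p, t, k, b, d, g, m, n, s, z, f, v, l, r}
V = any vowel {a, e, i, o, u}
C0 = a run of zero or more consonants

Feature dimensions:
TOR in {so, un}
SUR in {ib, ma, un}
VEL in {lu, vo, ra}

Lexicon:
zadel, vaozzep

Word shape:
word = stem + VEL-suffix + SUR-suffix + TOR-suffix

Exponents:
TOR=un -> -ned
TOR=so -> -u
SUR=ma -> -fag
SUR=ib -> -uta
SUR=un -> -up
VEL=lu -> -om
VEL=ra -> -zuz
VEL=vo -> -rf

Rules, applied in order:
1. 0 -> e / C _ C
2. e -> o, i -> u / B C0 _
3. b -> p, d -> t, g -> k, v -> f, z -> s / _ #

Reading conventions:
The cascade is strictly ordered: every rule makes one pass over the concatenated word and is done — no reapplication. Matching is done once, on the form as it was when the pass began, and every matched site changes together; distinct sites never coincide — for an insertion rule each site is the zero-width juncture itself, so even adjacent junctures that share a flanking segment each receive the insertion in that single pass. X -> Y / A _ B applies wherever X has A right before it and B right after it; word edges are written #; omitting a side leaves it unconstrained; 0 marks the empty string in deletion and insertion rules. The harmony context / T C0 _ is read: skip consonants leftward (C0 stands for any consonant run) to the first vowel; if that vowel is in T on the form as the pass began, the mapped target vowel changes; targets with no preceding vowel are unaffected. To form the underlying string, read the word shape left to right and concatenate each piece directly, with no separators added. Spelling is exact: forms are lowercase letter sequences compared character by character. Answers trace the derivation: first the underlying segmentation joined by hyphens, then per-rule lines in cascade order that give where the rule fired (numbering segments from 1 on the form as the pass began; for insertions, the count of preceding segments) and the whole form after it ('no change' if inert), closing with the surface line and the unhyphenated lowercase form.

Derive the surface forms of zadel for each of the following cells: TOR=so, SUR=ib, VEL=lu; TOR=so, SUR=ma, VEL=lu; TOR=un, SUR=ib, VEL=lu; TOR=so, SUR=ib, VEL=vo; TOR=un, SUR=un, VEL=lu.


cell TOR=so, SUR=ib, VEL=lu:
underlying: zadel-om-uta-u
1. 0 -> e / C _ C: no change
2. e -> o, i -> u / B C0 _: fires at position(s) 4: zadolomutau
3. b -> p, d -> t, g -> k, v -> f, z -> s / _ #: no change
surface: zadolomutau

cell TOR=so, SUR=ma, VEL=lu:
underlying: zadel-om-fag-u
1. 0 -> e / C _ C: inserts after position(s) 7: zadelomefagu
2. e -> o, i -> u / B C0 _: fires at position(s) 4, 8: zadolomofagu
3. b -> p, d -> t, g -> k, v -> f, z -> s / _ #: no change
surface: zadolomofagu

cell TOR=un, SUR=ib, VEL=lu:
underlying: zadel-om-uta-ned
1. 0 -> e / C _ C: no change
2. e -> o, i -> u / B C0 _: fires at position(s) 4, 12: zadolomutanod
3. b -> p, d -> t, g -> k, v -> f, z -> s / _ #: fires at position(s) 13: zadolomutanot
surface: zadolomutanot

cell TOR=so, SUR=ib, VEL=vo:
underlying: zadel-rf-uta-u
1. 0 -> e / C _ C: inserts after position(s) 5, 6: zadelerefutau
2. e -> o, i -> u / B C0 _: fires at position(s) 4: zadolerefutau
3. b -> p, d -> t, g -> k, v -> f, z -> s / _ #: no change
surface: zadolerefutau

cell TOR=un, SUR=un, VEL=lu:
underlying: zadel-om-up-ned
1. 0 -> e / C _ C: inserts after position(s) 9: zadelomupened
2. e -> o, i -> u / B C0 _: fires at position(s) 4, 10: zadolomuponed
3. b -> p, d -> t, g -> k, v -> f, z -> s / _ #: fires at position(s) 13: zadolomuponet
surface: zadolomuponet


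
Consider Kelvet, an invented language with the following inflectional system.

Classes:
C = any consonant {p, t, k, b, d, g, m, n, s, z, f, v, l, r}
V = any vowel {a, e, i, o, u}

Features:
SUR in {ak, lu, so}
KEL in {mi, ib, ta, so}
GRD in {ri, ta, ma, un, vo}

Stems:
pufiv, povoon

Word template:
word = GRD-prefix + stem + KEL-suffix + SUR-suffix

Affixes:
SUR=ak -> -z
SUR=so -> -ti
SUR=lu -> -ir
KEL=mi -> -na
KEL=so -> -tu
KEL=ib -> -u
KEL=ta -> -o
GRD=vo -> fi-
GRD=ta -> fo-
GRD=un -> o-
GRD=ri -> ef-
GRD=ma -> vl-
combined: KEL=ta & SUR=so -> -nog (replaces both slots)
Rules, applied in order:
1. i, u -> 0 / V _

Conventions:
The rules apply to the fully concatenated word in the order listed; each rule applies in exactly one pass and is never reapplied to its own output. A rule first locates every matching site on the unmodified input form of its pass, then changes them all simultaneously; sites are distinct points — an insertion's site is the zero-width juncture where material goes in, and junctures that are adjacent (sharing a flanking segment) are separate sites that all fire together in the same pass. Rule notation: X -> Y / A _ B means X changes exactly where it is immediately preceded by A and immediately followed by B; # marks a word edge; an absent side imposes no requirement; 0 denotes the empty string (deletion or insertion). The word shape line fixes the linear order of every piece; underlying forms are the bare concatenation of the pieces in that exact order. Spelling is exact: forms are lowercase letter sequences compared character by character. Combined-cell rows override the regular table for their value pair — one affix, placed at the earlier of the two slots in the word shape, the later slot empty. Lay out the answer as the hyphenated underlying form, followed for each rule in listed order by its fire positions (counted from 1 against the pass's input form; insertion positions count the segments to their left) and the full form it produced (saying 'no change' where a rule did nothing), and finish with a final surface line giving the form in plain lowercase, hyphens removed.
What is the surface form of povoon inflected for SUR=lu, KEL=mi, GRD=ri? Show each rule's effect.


underlying: ef-povoon-na-ir
1. i, u -> 0 / V _: fires at position(s) 11: efpovoonnar
surface: efpovoonnar


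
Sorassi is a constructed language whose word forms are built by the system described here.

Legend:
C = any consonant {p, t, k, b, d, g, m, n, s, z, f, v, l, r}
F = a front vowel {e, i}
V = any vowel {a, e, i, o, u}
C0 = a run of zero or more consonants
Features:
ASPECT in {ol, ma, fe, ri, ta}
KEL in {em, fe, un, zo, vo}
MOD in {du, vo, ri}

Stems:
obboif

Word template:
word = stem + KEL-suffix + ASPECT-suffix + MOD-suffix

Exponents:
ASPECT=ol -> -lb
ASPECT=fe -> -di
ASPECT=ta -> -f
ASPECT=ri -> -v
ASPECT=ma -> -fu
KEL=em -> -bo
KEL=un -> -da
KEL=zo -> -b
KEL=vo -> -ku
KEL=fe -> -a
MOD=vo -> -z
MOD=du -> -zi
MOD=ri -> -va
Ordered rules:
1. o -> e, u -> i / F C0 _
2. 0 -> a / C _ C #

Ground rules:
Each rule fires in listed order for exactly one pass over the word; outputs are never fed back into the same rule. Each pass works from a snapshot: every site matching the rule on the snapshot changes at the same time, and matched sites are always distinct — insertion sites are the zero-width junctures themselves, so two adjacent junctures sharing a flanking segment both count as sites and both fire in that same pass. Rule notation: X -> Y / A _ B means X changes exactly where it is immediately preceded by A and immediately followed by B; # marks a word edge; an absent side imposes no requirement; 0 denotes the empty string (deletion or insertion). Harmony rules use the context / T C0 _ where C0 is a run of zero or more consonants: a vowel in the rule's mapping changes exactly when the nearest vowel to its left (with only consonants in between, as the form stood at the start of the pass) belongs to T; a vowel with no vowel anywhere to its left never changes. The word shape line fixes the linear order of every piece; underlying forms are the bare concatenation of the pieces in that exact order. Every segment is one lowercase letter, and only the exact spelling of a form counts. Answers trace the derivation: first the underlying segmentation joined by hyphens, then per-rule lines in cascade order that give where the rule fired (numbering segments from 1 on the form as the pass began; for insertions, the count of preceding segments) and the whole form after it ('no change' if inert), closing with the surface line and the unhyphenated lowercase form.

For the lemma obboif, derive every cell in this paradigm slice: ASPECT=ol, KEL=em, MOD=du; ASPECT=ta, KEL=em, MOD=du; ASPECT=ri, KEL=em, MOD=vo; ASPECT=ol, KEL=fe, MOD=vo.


cell ASPECT=ol, KEL=em, MOD=du:
underlying: obboif-bo-lb-zi
1. o -> e, u -> i / F C0 _: fires at position(s) 8: obboifbelbzi
2. 0 -> a / C _ C #: no change
surface: obboifbelbzi

cell ASPECT=ta, KEL=em, MOD=du:
underlying: obboif-bo-f-zi
1. o -> e, u -> i / F C0 _: fires at position(s) 8: obboifbefzi
2. 0 -> a / C _ C #: no change
surface: obboifbefzi

cell ASPECT=ri, KEL=em, MOD=vo:
underlying: obboif-bo-v-z
1. o -> e, u -> i / F C0 _: fires at position(s) 8: obboifbevz
2. 0 -> a / C _ C #: inserts after position(s) 9: obboifbevaz
surface: obboifbevaz

cell ASPECT=ol, KEL=fe, MOD=vo:
underlying: obboif-a-lb-z
1. o -> e, u -> i / F C0 _: no change
2. 0 -> a / C _ C #: inserts after position(s) 9: obboifalbaz
surface: obboifalbaz


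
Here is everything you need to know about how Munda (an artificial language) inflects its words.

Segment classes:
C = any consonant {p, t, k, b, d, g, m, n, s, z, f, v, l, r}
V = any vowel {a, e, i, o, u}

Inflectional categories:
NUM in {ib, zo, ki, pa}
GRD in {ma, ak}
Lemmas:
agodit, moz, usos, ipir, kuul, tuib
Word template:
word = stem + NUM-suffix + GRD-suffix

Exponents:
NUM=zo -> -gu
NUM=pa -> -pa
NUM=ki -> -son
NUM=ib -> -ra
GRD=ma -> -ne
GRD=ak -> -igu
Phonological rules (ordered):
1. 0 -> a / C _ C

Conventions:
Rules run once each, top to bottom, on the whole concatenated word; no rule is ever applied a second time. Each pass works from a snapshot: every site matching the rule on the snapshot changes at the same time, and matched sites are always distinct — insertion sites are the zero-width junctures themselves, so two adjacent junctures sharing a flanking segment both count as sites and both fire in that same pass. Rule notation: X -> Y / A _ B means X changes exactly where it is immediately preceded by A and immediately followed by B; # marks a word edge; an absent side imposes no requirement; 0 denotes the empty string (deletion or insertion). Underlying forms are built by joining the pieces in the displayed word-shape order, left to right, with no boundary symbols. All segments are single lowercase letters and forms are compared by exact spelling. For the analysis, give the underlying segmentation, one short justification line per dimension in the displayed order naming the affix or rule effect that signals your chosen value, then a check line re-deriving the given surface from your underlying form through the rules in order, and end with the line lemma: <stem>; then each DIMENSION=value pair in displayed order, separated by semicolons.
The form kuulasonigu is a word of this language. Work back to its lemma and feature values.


underlying: kuul-son-igu
NUM=ki - signalled by the affix -son
GRD=ak - signalled by the affix -igu
check: kuulsonigu -> kuulasonigu
lemma: kuul; NUM=ki; GRD=ak


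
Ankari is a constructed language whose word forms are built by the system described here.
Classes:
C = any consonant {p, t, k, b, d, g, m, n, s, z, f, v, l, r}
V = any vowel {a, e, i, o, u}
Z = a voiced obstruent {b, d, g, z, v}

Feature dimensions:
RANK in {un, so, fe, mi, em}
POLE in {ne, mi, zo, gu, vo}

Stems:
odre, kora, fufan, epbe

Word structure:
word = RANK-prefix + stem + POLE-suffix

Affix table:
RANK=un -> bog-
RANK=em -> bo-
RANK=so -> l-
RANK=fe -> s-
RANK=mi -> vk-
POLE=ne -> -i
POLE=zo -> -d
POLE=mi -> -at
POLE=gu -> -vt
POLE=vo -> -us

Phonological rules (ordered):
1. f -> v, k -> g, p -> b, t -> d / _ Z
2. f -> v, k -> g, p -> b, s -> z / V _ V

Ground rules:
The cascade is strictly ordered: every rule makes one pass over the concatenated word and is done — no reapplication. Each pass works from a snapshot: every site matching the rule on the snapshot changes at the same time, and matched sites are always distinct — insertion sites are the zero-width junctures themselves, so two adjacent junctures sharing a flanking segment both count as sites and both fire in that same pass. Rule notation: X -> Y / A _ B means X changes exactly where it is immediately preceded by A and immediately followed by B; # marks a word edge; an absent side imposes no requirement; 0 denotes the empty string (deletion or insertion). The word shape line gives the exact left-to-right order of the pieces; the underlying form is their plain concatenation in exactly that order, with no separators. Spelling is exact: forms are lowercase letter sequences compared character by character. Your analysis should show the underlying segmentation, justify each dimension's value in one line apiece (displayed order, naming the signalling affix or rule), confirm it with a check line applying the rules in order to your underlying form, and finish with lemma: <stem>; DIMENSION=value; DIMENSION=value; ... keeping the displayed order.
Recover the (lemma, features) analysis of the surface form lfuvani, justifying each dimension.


underlying: l-fufan-i
RANK=so - signalled by the affix l-
POLE=ne - signalled by the affix -i
check: lfufani -> lfufani -> lfuvani
lemma: fufan; RANK=so; POLE=ne


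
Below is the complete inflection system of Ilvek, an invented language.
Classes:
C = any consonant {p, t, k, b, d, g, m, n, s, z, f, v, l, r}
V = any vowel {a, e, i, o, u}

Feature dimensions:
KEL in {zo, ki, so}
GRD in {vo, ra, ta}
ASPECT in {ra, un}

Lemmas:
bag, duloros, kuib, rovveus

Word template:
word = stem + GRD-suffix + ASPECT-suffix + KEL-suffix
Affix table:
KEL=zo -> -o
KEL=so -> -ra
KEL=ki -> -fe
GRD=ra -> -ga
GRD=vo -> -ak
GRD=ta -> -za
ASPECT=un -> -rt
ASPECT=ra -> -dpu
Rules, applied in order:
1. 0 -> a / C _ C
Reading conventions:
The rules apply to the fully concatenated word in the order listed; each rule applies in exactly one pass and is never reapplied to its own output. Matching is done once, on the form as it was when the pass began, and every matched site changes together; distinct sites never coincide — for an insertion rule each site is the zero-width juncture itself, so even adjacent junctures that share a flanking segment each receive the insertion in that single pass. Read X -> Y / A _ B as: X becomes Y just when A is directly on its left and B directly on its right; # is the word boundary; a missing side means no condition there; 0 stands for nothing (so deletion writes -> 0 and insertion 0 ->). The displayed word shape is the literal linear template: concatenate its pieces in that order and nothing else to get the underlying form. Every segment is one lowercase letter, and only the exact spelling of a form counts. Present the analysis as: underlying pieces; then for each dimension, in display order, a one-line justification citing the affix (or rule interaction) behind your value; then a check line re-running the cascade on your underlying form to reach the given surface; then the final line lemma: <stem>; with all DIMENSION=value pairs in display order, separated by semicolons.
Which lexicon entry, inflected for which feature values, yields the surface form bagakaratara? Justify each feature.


underlying: bag-ak-rt-ra
KEL=so - signalled by the affix -ra
GRD=vo - signalled by the affix -ak
ASPECT=un - signalled by the affix -rt
check: bagakrtra -> bagakaratara
lemma: bag; KEL=so; GRD=vo; ASPECT=un


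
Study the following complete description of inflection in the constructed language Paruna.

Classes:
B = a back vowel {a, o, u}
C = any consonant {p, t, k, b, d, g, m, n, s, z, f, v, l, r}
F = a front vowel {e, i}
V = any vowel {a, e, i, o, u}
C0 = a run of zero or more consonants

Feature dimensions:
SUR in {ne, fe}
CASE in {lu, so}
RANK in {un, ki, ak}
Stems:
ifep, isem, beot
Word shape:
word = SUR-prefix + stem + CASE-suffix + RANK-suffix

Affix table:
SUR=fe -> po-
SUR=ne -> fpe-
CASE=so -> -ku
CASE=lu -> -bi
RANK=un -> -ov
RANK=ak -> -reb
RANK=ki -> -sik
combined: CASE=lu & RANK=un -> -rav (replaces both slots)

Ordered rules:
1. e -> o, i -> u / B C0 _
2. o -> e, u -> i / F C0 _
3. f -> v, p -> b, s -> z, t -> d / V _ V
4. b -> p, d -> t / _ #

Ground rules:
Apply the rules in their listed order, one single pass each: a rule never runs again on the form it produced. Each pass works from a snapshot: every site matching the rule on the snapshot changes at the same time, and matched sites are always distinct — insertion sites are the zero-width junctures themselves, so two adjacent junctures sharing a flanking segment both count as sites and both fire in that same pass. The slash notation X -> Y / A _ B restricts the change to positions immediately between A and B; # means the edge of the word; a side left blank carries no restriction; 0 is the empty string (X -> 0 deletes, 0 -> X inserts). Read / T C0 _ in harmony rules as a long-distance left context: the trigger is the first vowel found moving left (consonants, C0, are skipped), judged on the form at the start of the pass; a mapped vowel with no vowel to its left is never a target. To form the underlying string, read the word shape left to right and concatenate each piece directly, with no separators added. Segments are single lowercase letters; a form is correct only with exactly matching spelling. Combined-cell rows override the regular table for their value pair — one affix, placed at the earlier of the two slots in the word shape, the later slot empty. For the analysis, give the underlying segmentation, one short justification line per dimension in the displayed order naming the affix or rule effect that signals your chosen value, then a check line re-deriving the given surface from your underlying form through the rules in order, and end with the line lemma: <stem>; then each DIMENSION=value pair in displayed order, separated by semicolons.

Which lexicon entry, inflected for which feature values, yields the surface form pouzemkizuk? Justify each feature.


underlying: po-isem-ku-sik
SUR=fe - signalled by the affix po-
CASE=so - signalled by the affix -ku
RANK=ki - signalled by the affix -sik
check: poisemkusik -> pousemkusuk -> pousemkisuk -> pouzemkizuk -> pouzemkizuk
lemma: isem; SUR=fe; CASE=so; RANK=ki
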